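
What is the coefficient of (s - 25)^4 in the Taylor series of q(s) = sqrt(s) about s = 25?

q(25) = 5
q′(25) = 1/10
q′′(25) = -1/500
q′′′(25) = 3/25000
q^(4)(25) = -3/250000
The Taylor polynomial is Σ q^(k)(25)/k! · (s - 25)^k.

-1/2000000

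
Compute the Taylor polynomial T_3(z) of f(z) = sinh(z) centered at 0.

f(0) = 0
f′(0) = 1
f′′(0) = 0
f′′′(0) = 1
The Taylor polynomial is Σ f^(k)(0)/k! · z^k.

z^3/6 + z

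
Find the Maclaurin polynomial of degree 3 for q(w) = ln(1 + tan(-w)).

-2*w^3/3 - w^2/2 - w

Compose series: expand the inner function first, then feed it into the outer expansion.
q(0) = 0
q′(0) = -1
q′′(0) = -1
q′′′(0) = -4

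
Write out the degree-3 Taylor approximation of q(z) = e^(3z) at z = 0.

[z^0] = 1;  [z^1] = 3;  [z^2] = 9/2;  [z^3] = 9/2.

9*z^3/2 + 9*z^2/2 + 3*z + 1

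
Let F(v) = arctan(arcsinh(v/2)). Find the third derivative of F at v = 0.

-3/8

Compose series: expand the inner function first, then feed it into the outer expansion.
The coefficient of v^3 in the expansion is -1/16, so F′′′(0) = 3! * (-1/16) = -3/8.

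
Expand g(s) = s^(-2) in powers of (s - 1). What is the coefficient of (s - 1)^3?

[(s - 1)^0] = 1;  [(s - 1)^1] = -2;  [(s - 1)^2] = 3;  [(s - 1)^3] = -4.

-4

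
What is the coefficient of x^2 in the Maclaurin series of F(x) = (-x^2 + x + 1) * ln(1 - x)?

-3/2

Shift and add copies of the series according to the polynomial's terms.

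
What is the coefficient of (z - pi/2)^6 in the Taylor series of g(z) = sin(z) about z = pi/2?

Compute the successive derivatives at the expansion point and divide by k!.

-1/720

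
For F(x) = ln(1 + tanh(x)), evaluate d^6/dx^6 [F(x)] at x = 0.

-16

Let u equal the inner series; expand the outer function in u and truncate.
The coefficient of x^6 in the expansion is -1/45, so F^(6)(0) = 6! * (-1/45) = -16.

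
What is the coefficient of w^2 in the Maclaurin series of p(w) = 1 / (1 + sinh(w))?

1

Expand as Σ (-1)^k u^k with u equal to the inner function's series.
p(0) = 1
p′(0) = -1
p′′(0) = 2
So c_2 = p′′(0)/2! = 1.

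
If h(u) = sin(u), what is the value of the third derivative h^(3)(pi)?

1

From the series, [(u - pi)^3] h = 1/6; multiply by 3! = 6 to get 1.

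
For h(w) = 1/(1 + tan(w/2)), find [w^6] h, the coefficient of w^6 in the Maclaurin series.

Plug the Maclaurin series of the inner function into that of the outer and collect terms.
h(0) = 1
h′(0) = -1/2
h′′(0) = 1/2
h′′′(0) = -1
h^(4)(0) = 5/2
h^(5)(0) = -8
h^(6)(0) = 61/2
The Taylor polynomial is Σ h^(k)(0)/k! · w^k.

61/1440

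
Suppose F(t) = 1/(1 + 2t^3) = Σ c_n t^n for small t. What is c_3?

-2

[t^0] = 1;  [t^1] = 0;  [t^2] = 0;  [t^3] = -2.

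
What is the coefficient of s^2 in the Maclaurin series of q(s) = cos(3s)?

Compute the successive derivatives at the expansion point and divide by k!.
q(0) = 1
q′(0) = 0
q′′(0) = -9

-9/2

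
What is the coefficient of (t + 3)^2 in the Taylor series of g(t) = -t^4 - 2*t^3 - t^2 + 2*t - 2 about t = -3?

-37

Use the known series and substitute for the argument.
[(t + 3)^0] = -44;  [(t + 3)^1] = 62;  [(t + 3)^2] = -37.
So c_2 = g′′(-3)/2! = -37.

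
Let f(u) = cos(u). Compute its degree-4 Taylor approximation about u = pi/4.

sqrt(2)*(u - pi/4)^4/48 + sqrt(2)*(u - pi/4)^3/12 - sqrt(2)*(u - pi/4)^2/4 - sqrt(2)*(u - pi/4)/2 + sqrt(2)/2

f(pi/4) = sqrt(2)/2
f′(pi/4) = -sqrt(2)/2
f′′(pi/4) = -sqrt(2)/2
f′′′(pi/4) = sqrt(2)/2
f^(4)(pi/4) = sqrt(2)/2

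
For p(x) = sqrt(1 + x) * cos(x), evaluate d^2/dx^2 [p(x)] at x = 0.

-5/4

Expand each factor separately, then convolve coefficients.
From the series, [x^2] p = -5/8; multiply by 2! = 2 to get -5/4.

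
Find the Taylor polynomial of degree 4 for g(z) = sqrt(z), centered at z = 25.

Compute the successive derivatives at the expansion point and divide by k!.
g(25) = 5
g′(25) = 1/10
g′′(25) = -1/500
g′′′(25) = 3/25000
g^(4)(25) = -3/250000
Then c_k = g^(k)(25)/k! gives each Taylor coefficient.

-(z - 25)^4/2000000 + (z - 25)^3/50000 - (z - 25)^2/1000 + (z - 25)/10 + 5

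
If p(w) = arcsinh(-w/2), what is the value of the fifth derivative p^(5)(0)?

-9/32

The coefficient of w^5 in the expansion is -3/1280, so p^(5)(0) = 5! * (-3/1280) = -9/32.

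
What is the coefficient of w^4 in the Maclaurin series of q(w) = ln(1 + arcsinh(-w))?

Compose series: expand the inner function first, then feed it into the outer expansion.
q(0) = 0
q′(0) = -1
q′′(0) = -1
q′′′(0) = -1
q^(4)(0) = -2
So c_4 = q^(4)(0)/4! = -1/12.

-1/12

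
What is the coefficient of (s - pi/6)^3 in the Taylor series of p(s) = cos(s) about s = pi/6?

1/12

Use the known series and substitute for the argument.
p(pi/6) = sqrt(3)/2
p′(pi/6) = -1/2
p′′(pi/6) = -sqrt(3)/2
p′′′(pi/6) = 1/2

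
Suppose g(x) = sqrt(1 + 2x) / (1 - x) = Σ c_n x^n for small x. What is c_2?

Multiply the two series term by term and collect like powers.
g(0) = 1
g′(0) = 2
g′′(0) = 3
So c_2 = g′′(0)/2! = 3/2.

3/2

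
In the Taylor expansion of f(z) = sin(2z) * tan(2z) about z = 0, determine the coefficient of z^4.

Expand each factor separately, then convolve coefficients.
[z^0] = 0;  [z^1] = 0;  [z^2] = 4;  [z^3] = 0;  [z^4] = 8/3.

8/3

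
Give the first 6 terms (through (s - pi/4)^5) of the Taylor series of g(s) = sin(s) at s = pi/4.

Differentiate repeatedly and evaluate at the center.
[(s - pi/4)^0] = sqrt(2)/2;  [(s - pi/4)^1] = sqrt(2)/2;  [(s - pi/4)^2] = -sqrt(2)/4;  [(s - pi/4)^3] = -sqrt(2)/12;  [(s - pi/4)^4] = sqrt(2)/48;  [(s - pi/4)^5] = sqrt(2)/240.

sqrt(2)*(s - pi/4)^5/240 + sqrt(2)*(s - pi/4)^4/48 - sqrt(2)*(s - pi/4)^3/12 - sqrt(2)*(s - pi/4)^2/4 + sqrt(2)*(s - pi/4)/2 + sqrt(2)/2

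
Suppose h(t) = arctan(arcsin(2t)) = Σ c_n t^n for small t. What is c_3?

Let u equal the inner series; expand the outer function in u and truncate.
h(0) = 0
h′(0) = 2
h′′(0) = 0
h′′′(0) = -8
Dividing each by k! gives the coefficients c_0, ..., c_3.

-4/3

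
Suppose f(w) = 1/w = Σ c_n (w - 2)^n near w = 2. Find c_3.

-1/16

[(w - 2)^0] = 1/2;  [(w - 2)^1] = -1/4;  [(w - 2)^2] = 1/8;  [(w - 2)^3] = -1/16.
So c_3 = f′′′(2)/3! = -1/16.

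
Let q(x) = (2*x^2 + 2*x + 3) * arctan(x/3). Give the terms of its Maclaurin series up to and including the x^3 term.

17*x^3/27 + 2*x^2/3 + x

Multiply each power in the prefactor through the base expansion.
q(0) = 0
q′(0) = 1
q′′(0) = 4/3
q′′′(0) = 34/9
Then c_k = q^(k)(0)/k! gives each Taylor coefficient.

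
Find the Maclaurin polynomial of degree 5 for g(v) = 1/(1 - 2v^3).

g(0) = 1
g′(0) = 0
g′′(0) = 0
g′′′(0) = 12
g^(4)(0) = 0
g^(5)(0) = 0
The Taylor polynomial is Σ g^(k)(0)/k! · v^k.

2*v^3 + 1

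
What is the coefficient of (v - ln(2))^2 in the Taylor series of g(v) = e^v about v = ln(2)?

g(ln(2)) = 2
g′(ln(2)) = 2
g′′(ln(2)) = 2
So c_2 = g′′(ln(2))/2! = 1.

1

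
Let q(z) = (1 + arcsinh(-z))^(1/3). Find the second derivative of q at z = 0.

-2/9

Let u equal the inner series; expand the outer function in u and truncate.
From the series, [z^2] q = -1/9; multiply by 2! = 2 to get -2/9.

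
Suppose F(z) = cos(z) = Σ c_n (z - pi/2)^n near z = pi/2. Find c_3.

1/6

F(pi/2) = 0
F′(pi/2) = -1
F′′(pi/2) = 0
F′′′(pi/2) = 1
Then c_k = F^(k)(pi/2)/k! gives each Taylor coefficient.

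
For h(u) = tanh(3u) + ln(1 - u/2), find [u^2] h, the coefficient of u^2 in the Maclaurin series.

Add the two expansions coefficient-wise.
h(0) = 0
h′(0) = 5/2
h′′(0) = -1/4
So c_2 = h′′(0)/2! = -1/8.

-1/8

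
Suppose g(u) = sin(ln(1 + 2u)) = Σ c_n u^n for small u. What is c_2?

Compose series: expand the inner function first, then feed it into the outer expansion.
g(0) = 0
g′(0) = 2
g′′(0) = -4
Dividing each by k! gives the coefficients c_0, ..., c_2.

-2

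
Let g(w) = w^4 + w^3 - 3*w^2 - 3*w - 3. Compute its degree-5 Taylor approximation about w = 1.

Use the known series and substitute for the argument.
g(1) = -7
g′(1) = -2
g′′(1) = 12
g′′′(1) = 30
g^(4)(1) = 24
g^(5)(1) = 0

(w - 1)^4 + 5*(w - 1)^3 + 6*(w - 1)^2 - 2*(w - 1) - 7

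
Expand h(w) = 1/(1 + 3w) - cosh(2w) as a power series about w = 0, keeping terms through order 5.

-243*w^5 + 241*w^4/3 - 27*w^3 + 7*w^2 - 3*w

Add the two expansions coefficient-wise.
h(0) = 0
h′(0) = -3
h′′(0) = 14
h′′′(0) = -162
h^(4)(0) = 1928
h^(5)(0) = -29160
Dividing each by k! gives the coefficients c_0, ..., c_5.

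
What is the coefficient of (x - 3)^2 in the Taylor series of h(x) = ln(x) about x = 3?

-1/18

Use the known series and substitute for the argument.
h(3) = ln(3)
h′(3) = 1/3
h′′(3) = -1/9
So c_2 = h′′(3)/2! = -1/18.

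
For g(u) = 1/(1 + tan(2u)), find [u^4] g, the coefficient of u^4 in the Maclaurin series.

Let u equal the inner series; expand the outer function in u and truncate.
g(0) = 1
g′(0) = -2
g′′(0) = 8
g′′′(0) = -64
g^(4)(0) = 640
So c_4 = g^(4)(0)/4! = 80/3.

80/3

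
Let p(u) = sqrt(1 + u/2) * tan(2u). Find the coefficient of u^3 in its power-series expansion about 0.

Take the Cauchy product of the two expansions.
p(0) = 0
p′(0) = 2
p′′(0) = 1
p′′′(0) = 125/8

125/48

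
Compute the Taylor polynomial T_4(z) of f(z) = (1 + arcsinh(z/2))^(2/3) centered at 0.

z^4/1944 - 5*z^3/648 - z^2/36 + z/3 + 1

Let u equal the inner series; expand the outer function in u and truncate.
[z^0] = 1;  [z^1] = 1/3;  [z^2] = -1/36;  [z^3] = -5/648;  [z^4] = 1/1944.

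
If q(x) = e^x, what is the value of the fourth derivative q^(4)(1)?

The coefficient of (x - 1)^4 in the expansion is e/24, so q^(4)(1) = 4! * (e/24) = e.

e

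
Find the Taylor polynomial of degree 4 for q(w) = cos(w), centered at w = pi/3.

(w - pi/3)^4/48 + sqrt(3)*(w - pi/3)^3/12 - (w - pi/3)^2/4 - sqrt(3)*(w - pi/3)/2 + 1/2

q(pi/3) = 1/2
q′(pi/3) = -sqrt(3)/2
q′′(pi/3) = -1/2
q′′′(pi/3) = sqrt(3)/2
q^(4)(pi/3) = 1/2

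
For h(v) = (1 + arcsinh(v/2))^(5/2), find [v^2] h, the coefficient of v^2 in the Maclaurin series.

Substitute the inner expansion into the outer series and collect powers.

15/32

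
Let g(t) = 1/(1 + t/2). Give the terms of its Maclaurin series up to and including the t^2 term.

g(0) = 1
g′(0) = -1/2
g′′(0) = 1/2

t^2/4 - t/2 + 1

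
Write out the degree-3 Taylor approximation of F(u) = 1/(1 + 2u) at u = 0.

F(0) = 1
F′(0) = -2
F′′(0) = 8
F′′′(0) = -48

-8*u^3 + 4*u^2 - 2*u + 1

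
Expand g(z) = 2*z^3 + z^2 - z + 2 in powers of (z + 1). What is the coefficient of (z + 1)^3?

[(z + 1)^0] = 2;  [(z + 1)^1] = 3;  [(z + 1)^2] = -5;  [(z + 1)^3] = 2.

2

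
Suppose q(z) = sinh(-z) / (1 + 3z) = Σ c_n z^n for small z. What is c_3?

Multiply the two series term by term and collect like powers.
So c_3 = q′′′(0)/3! = -55/6.

-55/6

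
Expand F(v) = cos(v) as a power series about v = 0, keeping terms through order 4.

Differentiate repeatedly and evaluate at the center.

v^4/24 - v^2/2 + 1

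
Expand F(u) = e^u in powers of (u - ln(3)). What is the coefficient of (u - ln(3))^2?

3/2

F(ln(3)) = 3
F′(ln(3)) = 3
F′′(ln(3)) = 3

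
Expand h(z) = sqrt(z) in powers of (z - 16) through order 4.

Compute the successive derivatives at the expansion point and divide by k!.
h(16) = 4
h′(16) = 1/8
h′′(16) = -1/256
h′′′(16) = 3/8192
h^(4)(16) = -15/262144

-5*(z - 16)^4/2097152 + (z - 16)^3/16384 - (z - 16)^2/512 + (z - 16)/8 + 4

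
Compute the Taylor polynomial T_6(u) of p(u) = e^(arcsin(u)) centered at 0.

17*u^6/144 + u^5/6 + 5*u^4/24 + u^3/3 + u^2/2 + u + 1

Plug the Maclaurin series of the inner function into that of the outer and collect terms.
p(0) = 1
p′(0) = 1
p′′(0) = 1
p′′′(0) = 2
p^(4)(0) = 5
p^(5)(0) = 20
p^(6)(0) = 85
The Taylor polynomial is Σ p^(k)(0)/k! · u^k.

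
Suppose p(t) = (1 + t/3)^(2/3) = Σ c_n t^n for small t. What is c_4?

-7/19683

Compute the successive derivatives at the expansion point and divide by k!.
p(0) = 1
p′(0) = 2/9
p′′(0) = -2/81
p′′′(0) = 8/729
p^(4)(0) = -56/6561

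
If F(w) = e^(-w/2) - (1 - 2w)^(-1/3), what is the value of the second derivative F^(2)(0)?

-55/36

Add the two expansions coefficient-wise.
The coefficient of w^2 in the expansion is -55/72, so F′′(0) = 2! * (-55/72) = -55/36.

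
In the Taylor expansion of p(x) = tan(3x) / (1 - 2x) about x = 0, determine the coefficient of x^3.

21

Expand each factor separately, then convolve coefficients.
[x^0] = 0;  [x^1] = 3;  [x^2] = 6;  [x^3] = 21.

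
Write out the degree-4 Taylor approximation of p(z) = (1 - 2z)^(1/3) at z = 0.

[z^0] = 1;  [z^1] = -2/3;  [z^2] = -4/9;  [z^3] = -40/81;  [z^4] = -160/243.

-160*z^4/243 - 40*z^3/81 - 4*z^2/9 - 2*z/3 + 1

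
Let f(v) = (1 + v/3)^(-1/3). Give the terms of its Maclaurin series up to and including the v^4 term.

f(0) = 1
f′(0) = -1/9
f′′(0) = 4/81
f′′′(0) = -28/729
f^(4)(0) = 280/6561

35*v^4/19683 - 14*v^3/2187 + 2*v^2/81 - v/9 + 1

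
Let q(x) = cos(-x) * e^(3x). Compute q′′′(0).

18

Multiply the two series term by term and collect like powers.
From the series, [x^3] q = 3; multiply by 3! = 6 to get 18.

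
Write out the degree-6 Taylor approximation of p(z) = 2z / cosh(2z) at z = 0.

Invert the denominator's series and multiply.
p(0) = 0
p′(0) = 2
p′′(0) = 0
p′′′(0) = -24
p^(4)(0) = 0
p^(5)(0) = 800
p^(6)(0) = 0

20*z^5/3 - 4*z^3 + 2*z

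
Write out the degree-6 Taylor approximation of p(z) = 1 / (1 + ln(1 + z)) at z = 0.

Expand as Σ (-1)^k u^k with u equal to the inner function's series.
p(0) = 1
p′(0) = -1
p′′(0) = 3
p′′′(0) = -14
p^(4)(0) = 88
p^(5)(0) = -694
p^(6)(0) = 6578

3289*z^6/360 - 347*z^5/60 + 11*z^4/3 - 7*z^3/3 + 3*z^2/2 - z + 1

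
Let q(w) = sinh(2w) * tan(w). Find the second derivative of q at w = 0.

Expand each factor separately, then convolve coefficients.
The coefficient of w^2 in the expansion is 2, so q′′(0) = 2! * (2) = 4.

4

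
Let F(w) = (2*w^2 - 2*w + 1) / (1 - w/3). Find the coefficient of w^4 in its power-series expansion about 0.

Shift and add copies of the series according to the polynomial's terms.
[w^0] = 1;  [w^1] = -5/3;  [w^2] = 13/9;  [w^3] = 13/27;  [w^4] = 13/81.
So c_4 = F^(4)(0)/4! = 13/81.

13/81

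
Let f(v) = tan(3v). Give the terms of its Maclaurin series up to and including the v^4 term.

f(0) = 0
f′(0) = 3
f′′(0) = 0
f′′′(0) = 54
f^(4)(0) = 0
Dividing each by k! gives the coefficients c_0, ..., c_4.

9*v^3 + 3*v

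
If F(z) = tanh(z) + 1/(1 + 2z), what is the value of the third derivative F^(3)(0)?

-50

Expand each term separately and add.
The coefficient of z^3 in the expansion is -25/3, so F′′′(0) = 3! * (-25/3) = -50.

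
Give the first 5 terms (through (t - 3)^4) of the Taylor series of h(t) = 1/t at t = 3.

[(t - 3)^0] = 1/3;  [(t - 3)^1] = -1/9;  [(t - 3)^2] = 1/27;  [(t - 3)^3] = -1/81;  [(t - 3)^4] = 1/243.

(t - 3)^4/243 - (t - 3)^3/81 + (t - 3)^2/27 - (t - 3)/9 + 1/3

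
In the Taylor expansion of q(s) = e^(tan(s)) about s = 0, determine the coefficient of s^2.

1/2

Compose series: expand the inner function first, then feed it into the outer expansion.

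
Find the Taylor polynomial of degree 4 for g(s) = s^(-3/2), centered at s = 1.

315*(s - 1)^4/128 - 35*(s - 1)^3/16 + 15*(s - 1)^2/8 - 3*(s - 1)/2 + 1

g(1) = 1
g′(1) = -3/2
g′′(1) = 15/4
g′′′(1) = -105/8
g^(4)(1) = 945/16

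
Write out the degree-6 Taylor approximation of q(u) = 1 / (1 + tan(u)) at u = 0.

Expand as Σ (-1)^k u^k with u equal to the inner function's series.
q(0) = 1
q′(0) = -1
q′′(0) = 2
q′′′(0) = -8
q^(4)(0) = 40
q^(5)(0) = -256
q^(6)(0) = 1952
Then c_k = q^(k)(0)/k! gives each Taylor coefficient.

122*u^6/45 - 32*u^5/15 + 5*u^4/3 - 4*u^3/3 + u^2 - u + 1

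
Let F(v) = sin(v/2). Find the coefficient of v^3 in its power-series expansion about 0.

-1/48

Compute the successive derivatives at the expansion point and divide by k!.
[v^0] = 0;  [v^1] = 1/2;  [v^2] = 0;  [v^3] = -1/48.
So c_3 = F′′′(0)/3! = -1/48.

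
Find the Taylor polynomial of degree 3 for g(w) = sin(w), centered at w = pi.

(w - pi)^3/6 - (w - pi)

[(w - pi)^0] = 0;  [(w - pi)^1] = -1;  [(w - pi)^2] = 0;  [(w - pi)^3] = 1/6.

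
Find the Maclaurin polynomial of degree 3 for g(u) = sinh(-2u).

Use the known series and substitute for the argument.
g(0) = 0
g′(0) = -2
g′′(0) = 0
g′′′(0) = -8

-4*u^3/3 - 2*u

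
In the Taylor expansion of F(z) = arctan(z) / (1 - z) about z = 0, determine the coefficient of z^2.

1

Expand 1/(denominator) as a geometric series and multiply by the numerator's series.
F(0) = 0
F′(0) = 1
F′′(0) = 2
So c_2 = F′′(0)/2! = 1.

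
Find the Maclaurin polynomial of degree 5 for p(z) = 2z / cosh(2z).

20*z^5/3 - 4*z^3 + 2*z

Invert the denominator's series and multiply.
p(0) = 0
p′(0) = 2
p′′(0) = 0
p′′′(0) = -24
p^(4)(0) = 0
p^(5)(0) = 800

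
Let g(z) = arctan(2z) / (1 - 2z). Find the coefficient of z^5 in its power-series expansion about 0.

416/15

Take the Cauchy product of the two expansions.
[z^0] = 0;  [z^1] = 2;  [z^2] = 4;  [z^3] = 16/3;  [z^4] = 32/3;  [z^5] = 416/15.
So c_5 = g^(5)(0)/5! = 416/15.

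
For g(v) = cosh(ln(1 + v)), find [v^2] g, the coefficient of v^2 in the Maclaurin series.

Compose series: expand the inner function first, then feed it into the outer expansion.

1/2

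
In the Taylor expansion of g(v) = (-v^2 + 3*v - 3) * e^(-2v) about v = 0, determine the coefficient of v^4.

-8

Distribute the polynomial across the series and collect like powers.
g(0) = -3
g′(0) = 9
g′′(0) = -26
g′′′(0) = 72
g^(4)(0) = -192
So c_4 = g^(4)(0)/4! = -8.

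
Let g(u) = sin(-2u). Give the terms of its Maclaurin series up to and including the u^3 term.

[u^0] = 0;  [u^1] = -2;  [u^2] = 0;  [u^3] = 4/3.

4*u^3/3 - 2*u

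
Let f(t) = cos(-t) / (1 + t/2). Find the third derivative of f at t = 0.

3/4

Take the Cauchy product of the two expansions.
The coefficient of t^3 in the expansion is 1/8, so f′′′(0) = 3! * (1/8) = 3/4.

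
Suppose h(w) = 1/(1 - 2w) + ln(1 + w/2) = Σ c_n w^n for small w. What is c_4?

1023/64

Combine the two series term by term.
h(0) = 1
h′(0) = 5/2
h′′(0) = 31/4
h′′′(0) = 193/4
h^(4)(0) = 3069/8
So c_4 = h^(4)(0)/4! = 1023/64.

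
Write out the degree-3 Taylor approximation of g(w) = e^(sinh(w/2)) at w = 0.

w^3/24 + w^2/8 + w/2 + 1

Substitute the inner expansion into the outer series and collect powers.
g(0) = 1
g′(0) = 1/2
g′′(0) = 1/4
g′′′(0) = 1/4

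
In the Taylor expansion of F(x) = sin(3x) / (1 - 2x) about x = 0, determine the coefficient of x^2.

6

Multiply the two series term by term and collect like powers.
F(0) = 0
F′(0) = 3
F′′(0) = 12
Dividing each by k! gives the coefficients c_0, ..., c_2.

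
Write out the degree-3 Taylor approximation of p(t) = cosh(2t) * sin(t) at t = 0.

11*t^3/6 + t

Write out both Maclaurin series and multiply, keeping only the needed powers.
[t^0] = 0;  [t^1] = 1;  [t^2] = 0;  [t^3] = 11/6.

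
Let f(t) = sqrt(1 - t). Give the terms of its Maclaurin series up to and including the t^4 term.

Apply the Taylor formula c_k = f^(k)(a)/k!.

-5*t^4/128 - t^3/16 - t^2/8 - t/2 + 1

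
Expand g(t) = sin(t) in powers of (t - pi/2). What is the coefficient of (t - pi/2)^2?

[(t - pi/2)^0] = 1;  [(t - pi/2)^1] = 0;  [(t - pi/2)^2] = -1/2.

-1/2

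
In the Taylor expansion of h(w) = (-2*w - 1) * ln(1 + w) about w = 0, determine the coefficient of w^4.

-5/12

Multiply each power in the prefactor through the base expansion.
[w^0] = 0;  [w^1] = -1;  [w^2] = -3/2;  [w^3] = 2/3;  [w^4] = -5/12.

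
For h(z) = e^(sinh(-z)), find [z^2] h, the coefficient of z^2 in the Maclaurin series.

Plug the Maclaurin series of the inner function into that of the outer and collect terms.
h(0) = 1
h′(0) = -1
h′′(0) = 1
Then c_k = h^(k)(0)/k! gives each Taylor coefficient.

1/2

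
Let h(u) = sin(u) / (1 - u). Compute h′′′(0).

Expand 1/(denominator) as a geometric series and multiply by the numerator's series.
The coefficient of u^3 in the expansion is 5/6, so h′′′(0) = 3! * (5/6) = 5.

5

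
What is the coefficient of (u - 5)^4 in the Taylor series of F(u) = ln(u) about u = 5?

-1/2500

F(5) = ln(5)
F′(5) = 1/5
F′′(5) = -1/25
F′′′(5) = 2/125
F^(4)(5) = -6/625
So c_4 = F^(4)(5)/4! = -1/2500.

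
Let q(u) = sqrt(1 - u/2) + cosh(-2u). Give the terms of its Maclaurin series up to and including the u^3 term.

-u^3/128 + 63*u^2/32 - u/4 + 2

Expand each term separately and add.
[u^0] = 2;  [u^1] = -1/4;  [u^2] = 63/32;  [u^3] = -1/128.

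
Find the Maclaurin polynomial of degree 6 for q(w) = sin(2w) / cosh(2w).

Write the quotient as an unknown series and match coefficients against numerator = denominator · series.
q(0) = 0
q′(0) = 2
q′′(0) = 0
q′′′(0) = -32
q^(4)(0) = 0
q^(5)(0) = 1152
q^(6)(0) = 0

48*w^5/5 - 16*w^3/3 + 2*w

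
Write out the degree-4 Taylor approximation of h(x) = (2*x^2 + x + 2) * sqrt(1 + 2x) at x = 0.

-7*x^4/4 + 5*x^3/2 + 2*x^2 + 3*x + 2

Distribute the polynomial across the series and collect like powers.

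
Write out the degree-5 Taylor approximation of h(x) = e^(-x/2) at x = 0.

-x^5/3840 + x^4/384 - x^3/48 + x^2/8 - x/2 + 1

[x^0] = 1;  [x^1] = -1/2;  [x^2] = 1/8;  [x^3] = -1/48;  [x^4] = 1/384;  [x^5] = -1/3840.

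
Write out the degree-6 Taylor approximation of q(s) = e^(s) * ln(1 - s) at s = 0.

-83*s^6/144 - 89*s^5/120 - s^4 - 4*s^3/3 - 3*s^2/2 - s

Expand each factor separately, then convolve coefficients.
[s^0] = 0;  [s^1] = -1;  [s^2] = -3/2;  [s^3] = -4/3;  [s^4] = -1;  [s^5] = -89/120;  [s^6] = -83/144.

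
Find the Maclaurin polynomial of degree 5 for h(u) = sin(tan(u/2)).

-u^5/1280 + u^3/48 + u/2

Let u equal the inner series; expand the outer function in u and truncate.
h(0) = 0
h′(0) = 1/2
h′′(0) = 0
h′′′(0) = 1/8
h^(4)(0) = 0
h^(5)(0) = -3/32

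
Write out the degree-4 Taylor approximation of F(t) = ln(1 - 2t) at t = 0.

-4*t^4 - 8*t^3/3 - 2*t^2 - 2*t

Apply the Taylor formula c_k = f^(k)(a)/k!.
F(0) = 0
F′(0) = -2
F′′(0) = -4
F′′′(0) = -16
F^(4)(0) = -96
Dividing each by k! gives the coefficients c_0, ..., c_4.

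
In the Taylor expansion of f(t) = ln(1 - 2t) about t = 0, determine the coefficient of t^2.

[t^0] = 0;  [t^1] = -2;  [t^2] = -2.
So c_2 = f′′(0)/2! = -2.

-2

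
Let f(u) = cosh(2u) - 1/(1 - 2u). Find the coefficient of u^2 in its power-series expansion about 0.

Expand each term separately and add.
f(0) = 0
f′(0) = -2
f′′(0) = -4
The Taylor polynomial is Σ f^(k)(0)/k! · u^k.

-2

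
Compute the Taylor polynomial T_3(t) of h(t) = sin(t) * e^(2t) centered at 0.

Expand each factor separately, then convolve coefficients.
h(0) = 0
h′(0) = 1
h′′(0) = 4
h′′′(0) = 11

11*t^3/6 + 2*t^2 + t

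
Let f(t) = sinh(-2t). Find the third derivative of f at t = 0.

-8

From the series, [t^3] f = -4/3; multiply by 3! = 6 to get -8.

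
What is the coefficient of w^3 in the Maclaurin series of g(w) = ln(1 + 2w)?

8/3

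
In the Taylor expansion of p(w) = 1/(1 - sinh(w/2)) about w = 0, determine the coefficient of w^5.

Compose series: expand the inner function first, then feed it into the outer expansion.
[w^0] = 1;  [w^1] = 1/2;  [w^2] = 1/4;  [w^3] = 7/48;  [w^4] = 1/12;  [w^5] = 181/3840.

181/3840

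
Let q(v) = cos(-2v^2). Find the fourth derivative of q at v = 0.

Compute the successive derivatives at the expansion point and divide by k!.
The coefficient of v^4 in the expansion is -2, so q^(4)(0) = 4! * (-2) = -48.

-48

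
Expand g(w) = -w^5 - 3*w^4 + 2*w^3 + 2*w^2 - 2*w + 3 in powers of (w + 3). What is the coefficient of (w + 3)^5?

-1

Use the known series and substitute for the argument.
g(-3) = -27
g′(-3) = -41
g′′(-3) = 184
g′′′(-3) = -312
g^(4)(-3) = 288
g^(5)(-3) = -120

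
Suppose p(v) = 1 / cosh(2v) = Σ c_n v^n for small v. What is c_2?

-2

Write the quotient as an unknown series and match coefficients against numerator = denominator · series.
p(0) = 1
p′(0) = 0
p′′(0) = -4
Then c_k = p^(k)(0)/k! gives each Taylor coefficient.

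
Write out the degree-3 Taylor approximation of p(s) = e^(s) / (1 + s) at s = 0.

-s^3/3 + s^2/2 + 1

Write out both Maclaurin series and multiply, keeping only the needed powers.
p(0) = 1
p′(0) = 0
p′′(0) = 1
p′′′(0) = -2
The Taylor polynomial is Σ p^(k)(0)/k! · s^k.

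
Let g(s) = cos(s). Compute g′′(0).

Differentiate repeatedly and evaluate at the center.
From the series, [s^2] g = -1/2; multiply by 2! = 2 to get -1.

-1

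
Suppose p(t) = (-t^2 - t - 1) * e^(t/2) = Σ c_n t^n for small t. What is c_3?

-31/48

Multiply each power in the prefactor through the base expansion.
p(0) = -1
p′(0) = -3/2
p′′(0) = -13/4
p′′′(0) = -31/8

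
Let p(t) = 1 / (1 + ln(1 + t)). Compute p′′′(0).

-14

Write 1/(1+u) = 1 - u + u^2 - u^3 + ... and substitute the series for u.
From the series, [t^3] p = -7/3; multiply by 3! = 6 to get -14.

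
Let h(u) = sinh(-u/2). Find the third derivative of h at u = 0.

From the series, [u^3] h = -1/48; multiply by 3! = 6 to get -1/8.

-1/8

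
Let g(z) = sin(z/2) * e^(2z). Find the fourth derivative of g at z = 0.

Write out both Maclaurin series and multiply, keeping only the needed powers.
The coefficient of z^4 in the expansion is 5/8, so g^(4)(0) = 4! * (5/8) = 15.

15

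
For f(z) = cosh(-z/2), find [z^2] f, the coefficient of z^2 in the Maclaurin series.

1/8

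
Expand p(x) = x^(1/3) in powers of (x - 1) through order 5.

p(1) = 1
p′(1) = 1/3
p′′(1) = -2/9
p′′′(1) = 10/27
p^(4)(1) = -80/81
p^(5)(1) = 880/243

22*(x - 1)^5/729 - 10*(x - 1)^4/243 + 5*(x - 1)^3/81 - (x - 1)^2/9 + (x - 1)/3 + 1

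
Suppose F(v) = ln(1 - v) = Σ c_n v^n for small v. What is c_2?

Use the known series and substitute for the argument.
[v^0] = 0;  [v^1] = -1;  [v^2] = -1/2.
So c_2 = F′′(0)/2! = -1/2.

-1/2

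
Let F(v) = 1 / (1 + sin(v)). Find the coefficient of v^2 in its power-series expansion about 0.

1

Expand as Σ (-1)^k u^k with u equal to the inner function's series.
F(0) = 1
F′(0) = -1
F′′(0) = 2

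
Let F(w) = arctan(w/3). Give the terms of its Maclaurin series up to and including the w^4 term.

F(0) = 0
F′(0) = 1/3
F′′(0) = 0
F′′′(0) = -2/27
F^(4)(0) = 0
Then c_k = F^(k)(0)/k! gives each Taylor coefficient.

-w^3/81 + w/3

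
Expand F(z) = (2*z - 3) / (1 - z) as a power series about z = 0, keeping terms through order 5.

Distribute the polynomial across the series and collect like powers.
[z^0] = -3;  [z^1] = -1;  [z^2] = -1;  [z^3] = -1;  [z^4] = -1;  [z^5] = -1.

-z^5 - z^4 - z^3 - z^2 - z - 3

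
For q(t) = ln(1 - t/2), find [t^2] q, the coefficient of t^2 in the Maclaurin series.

q(0) = 0
q′(0) = -1/2
q′′(0) = -1/4

-1/8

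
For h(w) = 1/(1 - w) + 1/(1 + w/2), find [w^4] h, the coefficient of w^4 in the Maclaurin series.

17/16

Expand each term separately and add.
h(0) = 2
h′(0) = 1/2
h′′(0) = 5/2
h′′′(0) = 21/4
h^(4)(0) = 51/2
So c_4 = h^(4)(0)/4! = 17/16.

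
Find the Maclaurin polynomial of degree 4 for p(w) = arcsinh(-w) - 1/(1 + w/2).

-w^4/16 + 7*w^3/24 - w^2/4 - w/2 - 1

Expand each term separately and add.
p(0) = -1
p′(0) = -1/2
p′′(0) = -1/2
p′′′(0) = 7/4
p^(4)(0) = -3/2
Dividing each by k! gives the coefficients c_0, ..., c_4.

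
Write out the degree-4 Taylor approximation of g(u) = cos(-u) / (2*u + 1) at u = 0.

337*u^4/24 - 7*u^3 + 7*u^2/2 - 2*u + 1

Multiply the numerator's expansion by the denominator's geometric series.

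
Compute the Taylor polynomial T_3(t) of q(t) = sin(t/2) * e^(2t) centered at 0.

47*t^3/48 + t^2 + t/2

Take the Cauchy product of the two expansions.
[t^0] = 0;  [t^1] = 1/2;  [t^2] = 1;  [t^3] = 47/48.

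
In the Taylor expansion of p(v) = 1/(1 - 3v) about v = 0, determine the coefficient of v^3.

27

Use the known series and substitute for the argument.
p(0) = 1
p′(0) = 3
p′′(0) = 18
p′′′(0) = 162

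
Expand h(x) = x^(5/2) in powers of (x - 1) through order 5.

Differentiate repeatedly and evaluate at the center.
[(x - 1)^0] = 1;  [(x - 1)^1] = 5/2;  [(x - 1)^2] = 15/8;  [(x - 1)^3] = 5/16;  [(x - 1)^4] = -5/128;  [(x - 1)^5] = 3/256.

3*(x - 1)^5/256 - 5*(x - 1)^4/128 + 5*(x - 1)^3/16 + 15*(x - 1)^2/8 + 5*(x - 1)/2 + 1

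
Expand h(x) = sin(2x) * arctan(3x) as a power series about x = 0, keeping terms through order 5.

-22*x^4 + 6*x^2

Multiply the two series term by term and collect like powers.
[x^0] = 0;  [x^1] = 0;  [x^2] = 6;  [x^3] = 0;  [x^4] = -22;  [x^5] = 0.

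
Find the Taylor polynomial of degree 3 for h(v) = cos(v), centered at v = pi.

(v - pi)^2/2 - 1

Differentiate repeatedly and evaluate at the center.
h(pi) = -1
h′(pi) = 0
h′′(pi) = 1
h′′′(pi) = 0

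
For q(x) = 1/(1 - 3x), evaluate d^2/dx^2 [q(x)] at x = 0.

Differentiate repeatedly and evaluate at the center.
The coefficient of x^2 in the expansion is 9, so q′′(0) = 2! * (9) = 18.

18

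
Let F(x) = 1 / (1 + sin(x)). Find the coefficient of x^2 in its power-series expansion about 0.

Write 1/(1+u) = 1 - u + u^2 - u^3 + ... and substitute the series for u.
[x^0] = 1;  [x^1] = -1;  [x^2] = 1.
So c_2 = F′′(0)/2! = 1.

1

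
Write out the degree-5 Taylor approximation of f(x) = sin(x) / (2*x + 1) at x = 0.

1841*x^5/120 - 23*x^4/3 + 23*x^3/6 - 2*x^2 + x

Expand 1/(denominator) as a geometric series and multiply by the numerator's series.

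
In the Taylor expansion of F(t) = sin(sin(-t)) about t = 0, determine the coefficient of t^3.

Plug the Maclaurin series of the inner function into that of the outer and collect terms.
So c_3 = F′′′(0)/3! = 1/3.

1/3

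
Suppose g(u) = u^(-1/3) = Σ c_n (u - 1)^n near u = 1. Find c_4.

35/243

Compute the successive derivatives at the expansion point and divide by k!.
g(1) = 1
g′(1) = -1/3
g′′(1) = 4/9
g′′′(1) = -28/27
g^(4)(1) = 280/81
So c_4 = g^(4)(1)/4! = 35/243.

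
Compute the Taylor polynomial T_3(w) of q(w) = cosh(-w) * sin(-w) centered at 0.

Take the Cauchy product of the two expansions.
q(0) = 0
q′(0) = -1
q′′(0) = 0
q′′′(0) = -2

-w^3/3 - w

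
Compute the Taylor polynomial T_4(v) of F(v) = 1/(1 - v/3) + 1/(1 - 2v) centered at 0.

1297*v^4/81 + 217*v^3/27 + 37*v^2/9 + 7*v/3 + 2

Expand each term separately and add.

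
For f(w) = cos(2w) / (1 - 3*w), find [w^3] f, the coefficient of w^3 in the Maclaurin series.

Expand 1/(denominator) as a geometric series and multiply by the numerator's series.
f(0) = 1
f′(0) = 3
f′′(0) = 14
f′′′(0) = 126

21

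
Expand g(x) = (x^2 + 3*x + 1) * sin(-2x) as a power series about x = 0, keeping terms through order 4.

4*x^4 - 2*x^3/3 - 6*x^2 - 2*x

Distribute the polynomial across the series and collect like powers.
g(0) = 0
g′(0) = -2
g′′(0) = -12
g′′′(0) = -4
g^(4)(0) = 96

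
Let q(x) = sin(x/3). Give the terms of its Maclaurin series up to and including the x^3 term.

-x^3/162 + x/3

q(0) = 0
q′(0) = 1/3
q′′(0) = 0
q′′′(0) = -1/27
The Taylor polynomial is Σ q^(k)(0)/k! · x^k.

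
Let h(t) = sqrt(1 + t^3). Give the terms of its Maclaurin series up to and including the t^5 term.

t^3/2 + 1

h(0) = 1
h′(0) = 0
h′′(0) = 0
h′′′(0) = 3
h^(4)(0) = 0
h^(5)(0) = 0
Dividing each by k! gives the coefficients c_0, ..., c_5.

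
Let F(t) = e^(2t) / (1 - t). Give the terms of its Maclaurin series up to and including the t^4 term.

7*t^4 + 19*t^3/3 + 5*t^2 + 3*t + 1

Write out both Maclaurin series and multiply, keeping only the needed powers.
[t^0] = 1;  [t^1] = 3;  [t^2] = 5;  [t^3] = 19/3;  [t^4] = 7.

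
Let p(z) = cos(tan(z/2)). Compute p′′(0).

-1/4

Compose series: expand the inner function first, then feed it into the outer expansion.
From the series, [z^2] p = -1/8; multiply by 2! = 2 to get -1/4.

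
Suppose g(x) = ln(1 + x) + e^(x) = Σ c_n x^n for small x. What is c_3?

Add the two expansions coefficient-wise.

1/2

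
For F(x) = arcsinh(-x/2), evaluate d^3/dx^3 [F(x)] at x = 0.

The coefficient of x^3 in the expansion is 1/48, so F′′′(0) = 3! * (1/48) = 1/8.

1/8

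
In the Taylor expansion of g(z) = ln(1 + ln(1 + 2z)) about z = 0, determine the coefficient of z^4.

Compose series: expand the inner function first, then feed it into the outer expansion.
[z^0] = 0;  [z^1] = 2;  [z^2] = -4;  [z^3] = 28/3;  [z^4] = -70/3.
So c_4 = g^(4)(0)/4! = -70/3.

-70/3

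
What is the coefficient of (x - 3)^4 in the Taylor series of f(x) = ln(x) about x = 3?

-1/324

f(3) = ln(3)
f′(3) = 1/3
f′′(3) = -1/9
f′′′(3) = 2/27
f^(4)(3) = -2/27
So c_4 = f^(4)(3)/4! = -1/324.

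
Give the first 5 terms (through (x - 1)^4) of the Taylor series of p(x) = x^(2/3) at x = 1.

-7*(x - 1)^4/243 + 4*(x - 1)^3/81 - (x - 1)^2/9 + 2*(x - 1)/3 + 1

p(1) = 1
p′(1) = 2/3
p′′(1) = -2/9
p′′′(1) = 8/27
p^(4)(1) = -56/81
Then c_k = p^(k)(1)/k! gives each Taylor coefficient.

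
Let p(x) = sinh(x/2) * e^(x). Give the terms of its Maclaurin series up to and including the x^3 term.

Multiply the two series term by term and collect like powers.
p(0) = 0
p′(0) = 1/2
p′′(0) = 1
p′′′(0) = 13/8
Dividing each by k! gives the coefficients c_0, ..., c_3.

13*x^3/48 + x^2/2 + x/2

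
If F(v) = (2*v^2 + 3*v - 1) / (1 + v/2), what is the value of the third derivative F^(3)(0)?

-3/4

Distribute the polynomial across the series and collect like powers.
The coefficient of v^3 in the expansion is -1/8, so F′′′(0) = 3! * (-1/8) = -3/4.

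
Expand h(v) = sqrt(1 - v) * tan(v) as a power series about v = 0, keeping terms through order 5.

Take the Cauchy product of the two expansions.
h(0) = 0
h′(0) = 1
h′′(0) = -1
h′′′(0) = 5/4
h^(4)(0) = -11/2
h^(5)(0) = 101/16
Dividing each by k! gives the coefficients c_0, ..., c_5.

101*v^5/1920 - 11*v^4/48 + 5*v^3/24 - v^2/2 + v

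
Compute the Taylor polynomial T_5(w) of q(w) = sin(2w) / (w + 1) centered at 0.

Expand 1/(denominator) as a geometric series and multiply by the numerator's series.
[w^0] = 0;  [w^1] = 2;  [w^2] = -2;  [w^3] = 2/3;  [w^4] = -2/3;  [w^5] = 14/15.

14*w^5/15 - 2*w^4/3 + 2*w^3/3 - 2*w^2 + 2*w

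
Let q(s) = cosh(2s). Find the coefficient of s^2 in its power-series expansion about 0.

q(0) = 1
q′(0) = 0
q′′(0) = 4

2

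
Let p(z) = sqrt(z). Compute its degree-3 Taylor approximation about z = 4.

(z - 4)^3/512 - (z - 4)^2/64 + (z - 4)/4 + 2

Use the known series and substitute for the argument.
p(4) = 2
p′(4) = 1/4
p′′(4) = -1/32
p′′′(4) = 3/256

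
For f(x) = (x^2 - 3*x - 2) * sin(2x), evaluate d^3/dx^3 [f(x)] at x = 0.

Multiply each power in the prefactor through the base expansion.
The coefficient of x^3 in the expansion is 14/3, so f′′′(0) = 3! * (14/3) = 28.

28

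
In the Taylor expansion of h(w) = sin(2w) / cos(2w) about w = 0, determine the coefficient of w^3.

8/3

Divide the numerator series by the denominator series (power-series long division).
So c_3 = h′′′(0)/3! = 8/3.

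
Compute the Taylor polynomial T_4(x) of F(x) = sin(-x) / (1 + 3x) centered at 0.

Take the Cauchy product of the two expansions.
F(0) = 0
F′(0) = -1
F′′(0) = 6
F′′′(0) = -53
F^(4)(0) = 636

53*x^4/2 - 53*x^3/6 + 3*x^2 - x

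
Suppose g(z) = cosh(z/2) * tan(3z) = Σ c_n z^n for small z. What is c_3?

75/8

Take the Cauchy product of the two expansions.
[z^0] = 0;  [z^1] = 3;  [z^2] = 0;  [z^3] = 75/8.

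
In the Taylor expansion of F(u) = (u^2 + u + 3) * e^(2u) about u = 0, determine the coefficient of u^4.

Multiply each power in the prefactor through the base expansion.
F(0) = 3
F′(0) = 7
F′′(0) = 18
F′′′(0) = 48
F^(4)(0) = 128

16/3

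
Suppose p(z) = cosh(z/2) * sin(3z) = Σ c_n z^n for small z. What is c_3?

-33/8

Multiply the two series term by term and collect like powers.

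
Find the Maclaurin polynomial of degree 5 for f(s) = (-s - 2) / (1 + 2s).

48*s^5 - 24*s^4 + 12*s^3 - 6*s^2 + 3*s - 2

Multiply each power in the prefactor through the base expansion.
[s^0] = -2;  [s^1] = 3;  [s^2] = -6;  [s^3] = 12;  [s^4] = -24;  [s^5] = 48.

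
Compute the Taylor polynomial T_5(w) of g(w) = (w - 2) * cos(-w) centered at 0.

w^5/24 - w^4/12 - w^3/2 + w^2 + w - 2

Multiply each power in the prefactor through the base expansion.
g(0) = -2
g′(0) = 1
g′′(0) = 2
g′′′(0) = -3
g^(4)(0) = -2
g^(5)(0) = 5
The Taylor polynomial is Σ g^(k)(0)/k! · w^k.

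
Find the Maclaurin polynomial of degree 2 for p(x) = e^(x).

x^2/2 + x + 1

p(0) = 1
p′(0) = 1
p′′(0) = 1
Dividing each by k! gives the coefficients c_0, ..., c_2.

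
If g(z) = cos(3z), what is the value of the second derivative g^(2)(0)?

-9

The coefficient of z^2 in the expansion is -9/2, so g′′(0) = 2! * (-9/2) = -9.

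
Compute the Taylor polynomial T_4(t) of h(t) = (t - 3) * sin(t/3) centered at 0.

Distribute the polynomial across the series and collect like powers.
h(0) = 0
h′(0) = -1
h′′(0) = 2/3
h′′′(0) = 1/9
h^(4)(0) = -4/27
Dividing each by k! gives the coefficients c_0, ..., c_4.

-t^4/162 + t^3/54 + t^2/3 - t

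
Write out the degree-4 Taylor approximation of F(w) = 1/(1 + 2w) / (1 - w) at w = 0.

11*w^4 - 5*w^3 + 3*w^2 - w + 1

Multiply the two series term by term and collect like powers.
F(0) = 1
F′(0) = -1
F′′(0) = 6
F′′′(0) = -30
F^(4)(0) = 264
Then c_k = F^(k)(0)/k! gives each Taylor coefficient.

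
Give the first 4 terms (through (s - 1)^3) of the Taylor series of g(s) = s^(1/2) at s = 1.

(s - 1)^3/16 - (s - 1)^2/8 + (s - 1)/2 + 1

Apply the Taylor formula c_k = f^(k)(a)/k!.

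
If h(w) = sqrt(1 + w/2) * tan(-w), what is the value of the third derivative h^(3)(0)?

Take the Cauchy product of the two expansions.
The coefficient of w^3 in the expansion is -29/96, so h′′′(0) = 3! * (-29/96) = -29/16.

-29/16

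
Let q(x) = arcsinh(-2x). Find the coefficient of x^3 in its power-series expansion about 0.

4/3

q(0) = 0
q′(0) = -2
q′′(0) = 0
q′′′(0) = 8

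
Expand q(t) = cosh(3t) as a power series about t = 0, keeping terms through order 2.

q(0) = 1
q′(0) = 0
q′′(0) = 9
Then c_k = q^(k)(0)/k! gives each Taylor coefficient.

9*t^2/2 + 1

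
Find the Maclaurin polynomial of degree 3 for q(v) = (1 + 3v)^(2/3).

4*v^3/3 - v^2 + 2*v + 1

[v^0] = 1;  [v^1] = 2;  [v^2] = -1;  [v^3] = 4/3.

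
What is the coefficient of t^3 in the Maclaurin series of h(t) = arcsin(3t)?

h(0) = 0
h′(0) = 3
h′′(0) = 0
h′′′(0) = 27
Then c_k = h^(k)(0)/k! gives each Taylor coefficient.

9/2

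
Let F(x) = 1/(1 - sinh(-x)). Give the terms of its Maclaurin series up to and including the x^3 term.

-7*x^3/6 + x^2 - x + 1

Compose series: expand the inner function first, then feed it into the outer expansion.
[x^0] = 1;  [x^1] = -1;  [x^2] = 1;  [x^3] = -7/6.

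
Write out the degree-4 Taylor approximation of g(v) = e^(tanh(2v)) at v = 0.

-14*v^4/3 - 4*v^3/3 + 2*v^2 + 2*v + 1

Compose series: expand the inner function first, then feed it into the outer expansion.
g(0) = 1
g′(0) = 2
g′′(0) = 4
g′′′(0) = -8
g^(4)(0) = -112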